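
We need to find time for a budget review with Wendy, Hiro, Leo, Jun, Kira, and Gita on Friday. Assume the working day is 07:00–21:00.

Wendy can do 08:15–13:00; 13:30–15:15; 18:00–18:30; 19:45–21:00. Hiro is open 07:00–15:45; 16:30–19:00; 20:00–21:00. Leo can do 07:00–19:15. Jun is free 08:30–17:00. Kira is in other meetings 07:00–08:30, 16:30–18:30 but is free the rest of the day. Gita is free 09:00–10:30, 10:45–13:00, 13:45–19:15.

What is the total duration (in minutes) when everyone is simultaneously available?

Wendy free: 08:15-13:00, 13:30-15:15, 18:00-18:30, 19:45-21:00.
Hiro free: 07:00-15:45, 16:30-19:00, 20:00-21:00.
Leo free: 07:00-19:15.
Jun free: 08:30-17:00.
Kira free: 08:30-16:30, 18:30-21:00 (invert busy blocks within the working day).
Gita free: 09:00-10:30, 10:45-13:00, 13:45-19:15.
Wendy ∩ Hiro: 08:15-13:00, 13:30-15:15, 18:00-18:30, 20:00-21:00.
Wendy ∩ Hiro ∩ Leo: 08:15-13:00, 13:30-15:15, 18:00-18:30.
Wendy ∩ Hiro ∩ Leo ∩ Jun: 08:30-13:00, 13:30-15:15.
Wendy ∩ Hiro ∩ Leo ∩ Jun ∩ Kira: 08:30-13:00, 13:30-15:15.
Wendy ∩ Hiro ∩ Leo ∩ Jun ∩ Kira ∩ Gita: 09:00-10:30, 10:45-13:00, 13:45-15:15.
Summing the common windows: 90 + 135 + 90 = 315 minutes.

315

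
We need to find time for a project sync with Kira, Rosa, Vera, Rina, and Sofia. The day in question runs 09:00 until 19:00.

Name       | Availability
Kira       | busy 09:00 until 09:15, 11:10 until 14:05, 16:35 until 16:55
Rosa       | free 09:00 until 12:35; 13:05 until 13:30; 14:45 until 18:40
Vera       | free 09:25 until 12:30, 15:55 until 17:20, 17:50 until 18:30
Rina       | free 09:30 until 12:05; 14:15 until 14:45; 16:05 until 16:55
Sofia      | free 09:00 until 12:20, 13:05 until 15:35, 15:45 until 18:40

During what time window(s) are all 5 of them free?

Kira free: 09:15-11:10, 14:05-16:35, 16:55-19:00 (invert busy blocks within the working day).
Rosa free: 09:00-12:35, 13:05-13:30, 14:45-18:40.
Vera free: 09:25-12:30, 15:55-17:20, 17:50-18:30.
Rina free: 09:30-12:05, 14:15-14:45, 16:05-16:55.
Sofia free: 09:00-12:20, 13:05-15:35, 15:45-18:40.
Kira ∩ Rosa: 09:15-11:10, 14:45-16:35, 16:55-18:40.
Kira ∩ Rosa ∩ Vera: 09:25-11:10, 15:55-16:35, 16:55-17:20, 17:50-18:30.
Kira ∩ Rosa ∩ Vera ∩ Rina: 09:30-11:10, 16:05-16:35.
Kira ∩ Rosa ∩ Vera ∩ Rina ∩ Sofia: 09:30-11:10, 16:05-16:35.

09:30-11:10, 16:05-16:35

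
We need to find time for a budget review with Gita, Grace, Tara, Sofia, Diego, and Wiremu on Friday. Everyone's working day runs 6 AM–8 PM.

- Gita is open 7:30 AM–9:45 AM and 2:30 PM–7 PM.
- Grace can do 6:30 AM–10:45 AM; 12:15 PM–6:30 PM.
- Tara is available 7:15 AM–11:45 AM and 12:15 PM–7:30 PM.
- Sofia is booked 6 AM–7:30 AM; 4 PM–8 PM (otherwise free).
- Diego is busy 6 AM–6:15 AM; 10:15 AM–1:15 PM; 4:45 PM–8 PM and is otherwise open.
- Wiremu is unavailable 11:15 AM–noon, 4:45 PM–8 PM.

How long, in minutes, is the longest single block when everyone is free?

Gita free: 07:30-09:45, 14:30-19:00.
Grace free: 06:30-10:45, 12:15-18:30.
Tara free: 07:15-11:45, 12:15-19:30.
Sofia free: 07:30-16:00 (invert busy blocks within the working day).
Diego free: 06:15-10:15, 13:15-16:45 (invert busy blocks within the working day).
Wiremu free: 06:00-11:15, 12:00-16:45 (invert busy blocks within the working day).
Gita ∩ Grace: 07:30-09:45, 14:30-18:30.
Gita ∩ Grace ∩ Tara: 07:30-09:45, 14:30-18:30.
Gita ∩ Grace ∩ Tara ∩ Sofia: 07:30-09:45, 14:30-16:00.
Gita ∩ Grace ∩ Tara ∩ Sofia ∩ Diego: 07:30-09:45, 14:30-16:00.
Gita ∩ Grace ∩ Tara ∩ Sofia ∩ Diego ∩ Wiremu: 07:30-09:45, 14:30-16:00.
Those are the intersection windows.
The longest is 07:30-09:45 at 135 minutes.

135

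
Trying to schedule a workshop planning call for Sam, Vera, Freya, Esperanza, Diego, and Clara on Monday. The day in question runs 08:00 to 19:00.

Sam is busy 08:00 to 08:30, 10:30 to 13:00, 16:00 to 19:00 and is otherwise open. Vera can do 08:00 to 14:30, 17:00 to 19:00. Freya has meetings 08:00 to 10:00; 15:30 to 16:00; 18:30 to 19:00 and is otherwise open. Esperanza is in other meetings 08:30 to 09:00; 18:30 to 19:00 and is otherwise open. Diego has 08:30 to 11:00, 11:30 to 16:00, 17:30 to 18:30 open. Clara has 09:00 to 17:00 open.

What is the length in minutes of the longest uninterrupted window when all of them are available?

Sam free: 08:30-10:30, 13:00-16:00 (invert busy blocks within the working day).
Vera free: 08:00-14:30, 17:00-19:00.
Freya free: 10:00-15:30, 16:00-18:30 (invert busy blocks within the working day).
Esperanza free: 08:00-08:30, 09:00-18:30 (invert busy blocks within the working day).
Diego free: 08:30-11:00, 11:30-16:00, 17:30-18:30.
Clara free: 09:00-17:00.
Sam ∩ Vera: 08:30-10:30, 13:00-14:30.
Sam ∩ Vera ∩ Freya: 10:00-10:30, 13:00-14:30.
Sam ∩ Vera ∩ Freya ∩ Esperanza: 10:00-10:30, 13:00-14:30.
Sam ∩ Vera ∩ Freya ∩ Esperanza ∩ Diego: 10:00-10:30, 13:00-14:30.
Sam ∩ Vera ∩ Freya ∩ Esperanza ∩ Diego ∩ Clara: 10:00-10:30, 13:00-14:30.
Those are the intersection windows.
The longest is 13:00-14:30 at 90 minutes.

90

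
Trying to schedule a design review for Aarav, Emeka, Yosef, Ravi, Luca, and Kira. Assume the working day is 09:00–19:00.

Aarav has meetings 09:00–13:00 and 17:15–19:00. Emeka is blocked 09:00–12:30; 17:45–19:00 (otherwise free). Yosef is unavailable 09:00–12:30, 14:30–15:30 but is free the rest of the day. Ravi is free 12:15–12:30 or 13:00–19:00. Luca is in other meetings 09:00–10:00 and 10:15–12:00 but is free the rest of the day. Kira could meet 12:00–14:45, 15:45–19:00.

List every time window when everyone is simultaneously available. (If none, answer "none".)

Aarav free: 13:00-17:15 (invert busy blocks within the working day).
Emeka free: 12:30-17:45 (invert busy blocks within the working day).
Yosef free: 12:30-14:30, 15:30-19:00 (invert busy blocks within the working day).
Ravi free: 12:15-12:30, 13:00-19:00.
Luca free: 10:00-10:15, 12:00-19:00 (invert busy blocks within the working day).
Kira free: 12:00-14:45, 15:45-19:00.
Aarav ∩ Emeka: 13:00-17:15.
Aarav ∩ Emeka ∩ Yosef: 13:00-14:30, 15:30-17:15.
Aarav ∩ Emeka ∩ Yosef ∩ Ravi: 13:00-14:30, 15:30-17:15.
Aarav ∩ Emeka ∩ Yosef ∩ Ravi ∩ Luca: 13:00-14:30, 15:30-17:15.
Aarav ∩ Emeka ∩ Yosef ∩ Ravi ∩ Luca ∩ Kira: 13:00-14:30, 15:45-17:15.

13:00-14:30, 15:45-17:15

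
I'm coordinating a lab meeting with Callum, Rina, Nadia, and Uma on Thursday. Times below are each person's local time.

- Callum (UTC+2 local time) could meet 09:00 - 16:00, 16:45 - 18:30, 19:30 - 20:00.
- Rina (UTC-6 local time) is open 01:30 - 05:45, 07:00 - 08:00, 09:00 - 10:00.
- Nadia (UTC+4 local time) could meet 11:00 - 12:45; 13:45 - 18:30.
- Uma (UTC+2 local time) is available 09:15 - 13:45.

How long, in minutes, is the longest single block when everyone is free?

120

Callum in UTC: 07:00-14:00, 14:45-16:30, 17:30-18:00 (subtract 2h to convert from UTC+2).
Rina in UTC: 07:30-11:45, 13:00-14:00, 15:00-16:00 (add 6h to convert from UTC-6).
Nadia in UTC: 07:00-08:45, 09:45-14:30 (subtract 4h to convert from UTC+4).
Uma in UTC: 07:15-11:45 (subtract 2h to convert from UTC+2).
Callum ∩ Rina: 07:30-11:45, 13:00-14:00, 15:00-16:00.
Callum ∩ Rina ∩ Nadia: 07:30-08:45, 09:45-11:45, 13:00-14:00.
Callum ∩ Rina ∩ Nadia ∩ Uma: 07:30-08:45, 09:45-11:45.
Those are the intersection windows.
The longest is 09:45-11:45 at 120 minutes.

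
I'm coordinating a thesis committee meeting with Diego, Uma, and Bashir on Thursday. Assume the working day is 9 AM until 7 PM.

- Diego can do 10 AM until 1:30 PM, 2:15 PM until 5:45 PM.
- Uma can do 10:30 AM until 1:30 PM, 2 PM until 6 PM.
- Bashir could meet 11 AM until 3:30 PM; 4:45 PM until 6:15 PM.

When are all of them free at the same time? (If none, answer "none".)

Diego ∩ Uma: 10:30-13:30, 14:15-17:45.
Diego ∩ Uma ∩ Bashir: 11:00-13:30, 14:15-15:30, 16:45-17:45.
So the common availability across everyone is 11:00-13:30, 14:15-15:30, 16:45-17:45.

11:00-13:30, 14:15-15:30, 16:45-17:45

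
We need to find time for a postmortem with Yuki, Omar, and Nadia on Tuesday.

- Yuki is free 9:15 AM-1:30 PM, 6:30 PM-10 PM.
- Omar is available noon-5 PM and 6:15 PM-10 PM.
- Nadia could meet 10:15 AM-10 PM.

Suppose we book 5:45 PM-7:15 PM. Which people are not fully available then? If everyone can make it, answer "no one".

Yuki: not fully free for 17:45-19:15. Omar: not fully free for 17:45-19:15. Nadia: free for 17:45-19:15.

Omar, Yuki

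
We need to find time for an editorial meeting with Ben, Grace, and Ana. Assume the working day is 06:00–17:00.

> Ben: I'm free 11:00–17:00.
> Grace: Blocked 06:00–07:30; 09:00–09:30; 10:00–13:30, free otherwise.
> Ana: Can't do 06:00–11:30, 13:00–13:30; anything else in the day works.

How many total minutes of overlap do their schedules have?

Ben free: 11:00-17:00.
Grace free: 07:30-09:00, 09:30-10:00, 13:30-17:00 (invert busy blocks within the working day).
Ana free: 11:30-13:00, 13:30-17:00 (invert busy blocks within the working day).
Ben ∩ Grace: 13:30-17:00.
Ben ∩ Grace ∩ Ana: 13:30-17:00.
That's a single block of 210 minutes.

210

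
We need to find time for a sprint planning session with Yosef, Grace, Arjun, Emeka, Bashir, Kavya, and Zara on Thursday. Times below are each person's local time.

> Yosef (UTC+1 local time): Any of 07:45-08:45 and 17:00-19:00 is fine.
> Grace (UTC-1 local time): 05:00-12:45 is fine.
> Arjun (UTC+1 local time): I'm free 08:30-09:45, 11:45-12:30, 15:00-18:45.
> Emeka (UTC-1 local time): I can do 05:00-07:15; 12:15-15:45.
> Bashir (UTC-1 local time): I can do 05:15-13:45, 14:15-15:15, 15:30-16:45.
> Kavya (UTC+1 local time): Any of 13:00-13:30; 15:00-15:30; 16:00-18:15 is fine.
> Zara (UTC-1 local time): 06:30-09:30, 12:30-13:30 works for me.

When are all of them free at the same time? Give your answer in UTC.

none

Yosef in UTC: 06:45-07:45, 16:00-18:00 (subtract 1h to convert from UTC+1).
Grace in UTC: 06:00-13:45 (add 1h to convert from UTC-1).
Arjun in UTC: 07:30-08:45, 10:45-11:30, 14:00-17:45 (subtract 1h to convert from UTC+1).
Emeka in UTC: 06:00-08:15, 13:15-16:45 (add 1h to convert from UTC-1).
Bashir in UTC: 06:15-14:45, 15:15-16:15, 16:30-17:45 (add 1h to convert from UTC-1).
Kavya in UTC: 12:00-12:30, 14:00-14:30, 15:00-17:15 (subtract 1h to convert from UTC+1).
Zara in UTC: 07:30-10:30, 13:30-14:30 (add 1h to convert from UTC-1).
Yosef ∩ Grace: 06:45-07:45.
Yosef ∩ Grace ∩ Arjun: 07:30-07:45.
Yosef ∩ Grace ∩ Arjun ∩ Emeka: 07:30-07:45.
Yosef ∩ Grace ∩ Arjun ∩ Emeka ∩ Bashir: 07:30-07:45.
Yosef ∩ Grace ∩ Arjun ∩ Emeka ∩ Bashir ∩ Kavya: ∅.
Yosef ∩ Grace ∩ Arjun ∩ Emeka ∩ Bashir ∩ Kavya ∩ Zara: ∅.
There is no time when everyone is free.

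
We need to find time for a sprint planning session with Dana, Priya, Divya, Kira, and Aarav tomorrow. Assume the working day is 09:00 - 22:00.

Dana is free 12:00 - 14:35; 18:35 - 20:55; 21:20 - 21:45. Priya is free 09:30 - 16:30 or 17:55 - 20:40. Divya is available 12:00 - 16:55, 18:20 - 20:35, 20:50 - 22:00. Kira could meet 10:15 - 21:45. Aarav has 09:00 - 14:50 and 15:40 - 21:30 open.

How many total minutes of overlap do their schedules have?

275

Dana ∩ Priya: 12:00-14:35, 18:35-20:40.
Dana ∩ Priya ∩ Divya: 12:00-14:35, 18:35-20:35.
Dana ∩ Priya ∩ Divya ∩ Kira: 12:00-14:35, 18:35-20:35.
Dana ∩ Priya ∩ Divya ∩ Kira ∩ Aarav: 12:00-14:35, 18:35-20:35.
Summing the common windows: 155 + 120 = 275 minutes.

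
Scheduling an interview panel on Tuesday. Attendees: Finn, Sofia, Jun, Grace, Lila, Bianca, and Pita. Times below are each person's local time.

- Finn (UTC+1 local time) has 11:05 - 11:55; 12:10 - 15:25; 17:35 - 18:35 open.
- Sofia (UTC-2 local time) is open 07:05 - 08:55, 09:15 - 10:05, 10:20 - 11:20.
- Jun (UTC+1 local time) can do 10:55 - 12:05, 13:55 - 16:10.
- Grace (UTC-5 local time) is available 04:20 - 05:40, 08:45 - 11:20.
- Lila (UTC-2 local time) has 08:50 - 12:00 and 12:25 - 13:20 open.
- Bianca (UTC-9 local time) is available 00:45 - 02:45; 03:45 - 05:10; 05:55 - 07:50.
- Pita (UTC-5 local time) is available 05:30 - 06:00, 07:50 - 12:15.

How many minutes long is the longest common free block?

Finn in UTC: 10:05-10:55, 11:10-14:25, 16:35-17:35 (subtract 1h to convert from UTC+1).
Sofia in UTC: 09:05-10:55, 11:15-12:05, 12:20-13:20 (add 2h to convert from UTC-2).
Jun in UTC: 09:55-11:05, 12:55-15:10 (subtract 1h to convert from UTC+1).
Grace in UTC: 09:20-10:40, 13:45-16:20 (add 5h to convert from UTC-5).
Lila in UTC: 10:50-14:00, 14:25-15:20 (add 2h to convert from UTC-2).
Bianca in UTC: 09:45-11:45, 12:45-14:10, 14:55-16:50 (add 9h to convert from UTC-9).
Pita in UTC: 10:30-11:00, 12:50-17:15 (add 5h to convert from UTC-5).
Finn ∩ Sofia: 10:05-10:55, 11:15-12:05, 12:20-13:20.
Finn ∩ Sofia ∩ Jun: 10:05-10:55, 12:55-13:20.
Finn ∩ Sofia ∩ Jun ∩ Grace: 10:05-10:40.
Finn ∩ Sofia ∩ Jun ∩ Grace ∩ Lila: ∅.
Finn ∩ Sofia ∩ Jun ∩ Grace ∩ Lila ∩ Bianca: ∅.
Finn ∩ Sofia ∩ Jun ∩ Grace ∩ Lila ∩ Bianca ∩ Pita: ∅.
There is no time when everyone is free.
No common window exists, so the longest block is 0 minutes.

0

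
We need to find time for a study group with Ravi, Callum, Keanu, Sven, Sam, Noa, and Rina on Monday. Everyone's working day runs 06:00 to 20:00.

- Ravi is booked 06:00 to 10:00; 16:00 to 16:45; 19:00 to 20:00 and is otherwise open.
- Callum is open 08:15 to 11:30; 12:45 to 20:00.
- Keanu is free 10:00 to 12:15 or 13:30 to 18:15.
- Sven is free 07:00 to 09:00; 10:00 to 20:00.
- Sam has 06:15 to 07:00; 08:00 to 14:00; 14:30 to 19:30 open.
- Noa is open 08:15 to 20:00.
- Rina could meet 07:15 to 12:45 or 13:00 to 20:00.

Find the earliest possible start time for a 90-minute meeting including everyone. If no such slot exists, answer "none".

Ravi free: 10:00-16:00, 16:45-19:00 (invert busy blocks within the working day).
Callum free: 08:15-11:30, 12:45-20:00.
Keanu free: 10:00-12:15, 13:30-18:15.
Sven free: 07:00-09:00, 10:00-20:00.
Sam free: 06:15-07:00, 08:00-14:00, 14:30-19:30.
Noa free: 08:15-20:00.
Rina free: 07:15-12:45, 13:00-20:00.
Ravi ∩ Callum: 10:00-11:30, 12:45-16:00, 16:45-19:00.
Ravi ∩ Callum ∩ Keanu: 10:00-11:30, 13:30-16:00, 16:45-18:15.
Ravi ∩ Callum ∩ Keanu ∩ Sven: 10:00-11:30, 13:30-16:00, 16:45-18:15.
Ravi ∩ Callum ∩ Keanu ∩ Sven ∩ Sam: 10:00-11:30, 13:30-14:00, 14:30-16:00, 16:45-18:15.
Ravi ∩ Callum ∩ Keanu ∩ Sven ∩ Sam ∩ Noa: 10:00-11:30, 13:30-14:00, 14:30-16:00, 16:45-18:15.
Ravi ∩ Callum ∩ Keanu ∩ Sven ∩ Sam ∩ Noa ∩ Rina: 10:00-11:30, 13:30-14:00, 14:30-16:00, 16:45-18:15.
The first common window of at least 90 minutes is 10:00-11:30, so the earliest start is 10:00.

10:00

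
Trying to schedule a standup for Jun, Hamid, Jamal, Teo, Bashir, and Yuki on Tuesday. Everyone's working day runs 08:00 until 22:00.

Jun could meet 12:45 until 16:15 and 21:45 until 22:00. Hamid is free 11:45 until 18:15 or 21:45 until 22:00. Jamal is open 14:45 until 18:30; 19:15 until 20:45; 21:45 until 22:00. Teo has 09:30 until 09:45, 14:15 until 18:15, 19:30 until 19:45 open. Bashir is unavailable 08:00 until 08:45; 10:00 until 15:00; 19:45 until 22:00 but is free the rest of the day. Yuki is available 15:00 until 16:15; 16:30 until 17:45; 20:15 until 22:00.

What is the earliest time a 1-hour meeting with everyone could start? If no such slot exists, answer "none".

Jun free: 12:45-16:15, 21:45-22:00.
Hamid free: 11:45-18:15, 21:45-22:00.
Jamal free: 14:45-18:30, 19:15-20:45, 21:45-22:00.
Teo free: 09:30-09:45, 14:15-18:15, 19:30-19:45.
Bashir free: 08:45-10:00, 15:00-19:45 (invert busy blocks within the working day).
Yuki free: 15:00-16:15, 16:30-17:45, 20:15-22:00.
Jun ∩ Hamid: 12:45-16:15, 21:45-22:00.
Jun ∩ Hamid ∩ Jamal: 14:45-16:15, 21:45-22:00.
Jun ∩ Hamid ∩ Jamal ∩ Teo: 14:45-16:15.
Jun ∩ Hamid ∩ Jamal ∩ Teo ∩ Bashir: 15:00-16:15.
Jun ∩ Hamid ∩ Jamal ∩ Teo ∩ Bashir ∩ Yuki: 15:00-16:15.
The first common window of at least 60 minutes is 15:00-16:15, so the earliest start is 15:00.

15:00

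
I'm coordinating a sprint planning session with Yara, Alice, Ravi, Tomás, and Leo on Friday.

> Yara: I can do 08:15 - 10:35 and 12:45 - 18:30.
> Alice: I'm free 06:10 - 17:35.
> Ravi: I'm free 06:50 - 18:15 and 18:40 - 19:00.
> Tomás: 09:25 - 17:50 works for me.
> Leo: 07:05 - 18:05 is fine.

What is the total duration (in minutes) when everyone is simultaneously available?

360

Yara ∩ Alice: 08:15-10:35, 12:45-17:35.
Yara ∩ Alice ∩ Ravi: 08:15-10:35, 12:45-17:35.
Yara ∩ Alice ∩ Ravi ∩ Tomás: 09:25-10:35, 12:45-17:35.
Yara ∩ Alice ∩ Ravi ∩ Tomás ∩ Leo: 09:25-10:35, 12:45-17:35.
Summing the common windows: 70 + 290 = 360 minutes.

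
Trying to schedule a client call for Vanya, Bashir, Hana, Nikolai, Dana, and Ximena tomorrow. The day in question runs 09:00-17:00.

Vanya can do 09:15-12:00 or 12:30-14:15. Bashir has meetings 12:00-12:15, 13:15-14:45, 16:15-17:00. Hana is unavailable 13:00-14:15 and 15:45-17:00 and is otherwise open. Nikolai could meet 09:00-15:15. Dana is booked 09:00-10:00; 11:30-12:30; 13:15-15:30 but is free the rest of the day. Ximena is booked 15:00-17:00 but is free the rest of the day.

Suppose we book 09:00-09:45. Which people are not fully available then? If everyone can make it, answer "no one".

Vanya free: 09:15-12:00, 12:30-14:15.
Bashir free: 09:00-12:00, 12:15-13:15, 14:45-16:15 (invert busy blocks within the working day).
Hana free: 09:00-13:00, 14:15-15:45 (invert busy blocks within the working day).
Nikolai free: 09:00-15:15.
Dana free: 10:00-11:30, 12:30-13:15, 15:30-17:00 (invert busy blocks within the working day).
Ximena free: 09:00-15:00 (invert busy blocks within the working day).
Vanya: not fully free for 09:00-09:45. Bashir: free for 09:00-09:45. Hana: free for 09:00-09:45. Nikolai: free for 09:00-09:45. Dana: not fully free for 09:00-09:45. Ximena: free for 09:00-09:45.

Dana, Vanya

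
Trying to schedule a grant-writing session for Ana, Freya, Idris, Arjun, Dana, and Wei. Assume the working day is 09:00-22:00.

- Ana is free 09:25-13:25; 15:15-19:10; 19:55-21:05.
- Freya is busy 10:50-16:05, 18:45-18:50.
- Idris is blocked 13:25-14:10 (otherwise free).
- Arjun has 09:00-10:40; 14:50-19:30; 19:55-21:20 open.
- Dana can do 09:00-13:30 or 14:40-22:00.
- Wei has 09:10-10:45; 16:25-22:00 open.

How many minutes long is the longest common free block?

Ana free: 09:25-13:25, 15:15-19:10, 19:55-21:05.
Freya free: 09:00-10:50, 16:05-18:45, 18:50-22:00 (invert busy blocks within the working day).
Idris free: 09:00-13:25, 14:10-22:00 (invert busy blocks within the working day).
Arjun free: 09:00-10:40, 14:50-19:30, 19:55-21:20.
Dana free: 09:00-13:30, 14:40-22:00.
Wei free: 09:10-10:45, 16:25-22:00.
Ana ∩ Freya: 09:25-10:50, 16:05-18:45, 18:50-19:10, 19:55-21:05.
Ana ∩ Freya ∩ Idris: 09:25-10:50, 16:05-18:45, 18:50-19:10, 19:55-21:05.
Ana ∩ Freya ∩ Idris ∩ Arjun: 09:25-10:40, 16:05-18:45, 18:50-19:10, 19:55-21:05.
Ana ∩ Freya ∩ Idris ∩ Arjun ∩ Dana: 09:25-10:40, 16:05-18:45, 18:50-19:10, 19:55-21:05.
Ana ∩ Freya ∩ Idris ∩ Arjun ∩ Dana ∩ Wei: 09:25-10:40, 16:25-18:45, 18:50-19:10, 19:55-21:05.
The longest is 16:25-18:45 at 140 minutes.

140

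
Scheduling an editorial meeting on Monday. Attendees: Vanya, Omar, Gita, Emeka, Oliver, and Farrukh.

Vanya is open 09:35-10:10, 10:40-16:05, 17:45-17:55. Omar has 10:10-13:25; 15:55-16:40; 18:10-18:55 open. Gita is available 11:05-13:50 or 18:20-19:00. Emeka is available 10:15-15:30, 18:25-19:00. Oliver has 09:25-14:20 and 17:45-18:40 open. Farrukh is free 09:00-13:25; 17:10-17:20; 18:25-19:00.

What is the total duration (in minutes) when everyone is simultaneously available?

Vanya ∩ Omar: 10:40-13:25, 15:55-16:05.
Vanya ∩ Omar ∩ Gita: 11:05-13:25.
Vanya ∩ Omar ∩ Gita ∩ Emeka: 11:05-13:25.
Vanya ∩ Omar ∩ Gita ∩ Emeka ∩ Oliver: 11:05-13:25.
Vanya ∩ Omar ∩ Gita ∩ Emeka ∩ Oliver ∩ Farrukh: 11:05-13:25.
That's a single block of 140 minutes.

140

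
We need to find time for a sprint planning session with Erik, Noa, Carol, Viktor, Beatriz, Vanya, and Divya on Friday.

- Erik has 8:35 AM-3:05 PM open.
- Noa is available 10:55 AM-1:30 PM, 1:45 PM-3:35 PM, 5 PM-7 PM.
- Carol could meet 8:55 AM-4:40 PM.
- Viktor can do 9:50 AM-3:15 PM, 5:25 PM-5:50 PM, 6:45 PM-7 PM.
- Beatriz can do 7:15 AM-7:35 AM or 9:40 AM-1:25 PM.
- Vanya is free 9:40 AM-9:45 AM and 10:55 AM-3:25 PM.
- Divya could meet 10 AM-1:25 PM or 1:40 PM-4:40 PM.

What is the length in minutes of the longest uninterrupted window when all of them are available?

Erik ∩ Noa: 10:55-13:30, 13:45-15:05.
Erik ∩ Noa ∩ Carol: 10:55-13:30, 13:45-15:05.
Erik ∩ Noa ∩ Carol ∩ Viktor: 10:55-13:30, 13:45-15:05.
Erik ∩ Noa ∩ Carol ∩ Viktor ∩ Beatriz: 10:55-13:25.
Erik ∩ Noa ∩ Carol ∩ Viktor ∩ Beatriz ∩ Vanya: 10:55-13:25.
Erik ∩ Noa ∩ Carol ∩ Viktor ∩ Beatriz ∩ Vanya ∩ Divya: 10:55-13:25.
The longest is 10:55-13:25 at 150 minutes.

150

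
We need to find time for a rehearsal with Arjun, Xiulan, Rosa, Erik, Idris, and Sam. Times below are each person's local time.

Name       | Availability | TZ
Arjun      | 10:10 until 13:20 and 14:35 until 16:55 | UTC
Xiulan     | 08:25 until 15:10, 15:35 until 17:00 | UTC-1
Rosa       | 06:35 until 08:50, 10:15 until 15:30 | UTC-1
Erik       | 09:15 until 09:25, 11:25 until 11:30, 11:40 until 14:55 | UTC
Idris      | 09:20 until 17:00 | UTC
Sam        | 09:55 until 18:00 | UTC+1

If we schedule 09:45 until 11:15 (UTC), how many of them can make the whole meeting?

Arjun in UTC: 10:10-13:20, 14:35-16:55.
Xiulan in UTC: 09:25-16:10, 16:35-18:00 (add 1h to convert from UTC-1).
Rosa in UTC: 07:35-09:50, 11:15-16:30 (add 1h to convert from UTC-1).
Erik in UTC: 09:15-09:25, 11:25-11:30, 11:40-14:55.
Idris in UTC: 09:20-17:00.
Sam in UTC: 08:55-17:00 (subtract 1h to convert from UTC+1).
Xiulan, Idris, and Sam can make the full 09:45-11:15 slot — that's 3.

3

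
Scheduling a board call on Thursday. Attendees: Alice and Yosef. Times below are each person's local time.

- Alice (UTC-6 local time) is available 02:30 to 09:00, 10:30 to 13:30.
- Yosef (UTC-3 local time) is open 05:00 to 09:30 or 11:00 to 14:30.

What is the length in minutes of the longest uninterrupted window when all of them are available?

240

Alice in UTC: 08:30-15:00, 16:30-19:30 (add 6h to convert from UTC-6).
Yosef in UTC: 08:00-12:30, 14:00-17:30 (add 3h to convert from UTC-3).
Alice ∩ Yosef: 08:30-12:30, 14:00-15:00, 16:30-17:30.
So the common availability across everyone is 08:30-12:30, 14:00-15:00, 16:30-17:30.
The longest is 08:30-12:30 at 240 minutes.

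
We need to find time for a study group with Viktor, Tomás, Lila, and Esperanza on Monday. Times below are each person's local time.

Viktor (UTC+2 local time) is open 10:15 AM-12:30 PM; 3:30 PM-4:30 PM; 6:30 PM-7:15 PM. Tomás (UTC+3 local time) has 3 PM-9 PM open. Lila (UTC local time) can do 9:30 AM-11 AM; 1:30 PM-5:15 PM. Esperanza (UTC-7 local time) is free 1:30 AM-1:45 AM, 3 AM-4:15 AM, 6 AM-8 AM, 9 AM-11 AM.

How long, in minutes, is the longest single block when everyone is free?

60

Viktor in UTC: 08:15-10:30, 13:30-14:30, 16:30-17:15 (subtract 2h to convert from UTC+2).
Tomás in UTC: 12:00-18:00 (subtract 3h to convert from UTC+3).
Lila in UTC: 09:30-11:00, 13:30-17:15.
Esperanza in UTC: 08:30-08:45, 10:00-11:15, 13:00-15:00, 16:00-18:00 (add 7h to convert from UTC-7).
Viktor ∩ Tomás: 13:30-14:30, 16:30-17:15.
Viktor ∩ Tomás ∩ Lila: 13:30-14:30, 16:30-17:15.
Viktor ∩ Tomás ∩ Lila ∩ Esperanza: 13:30-14:30, 16:30-17:15.
So the common availability across everyone is 13:30-14:30, 16:30-17:15.
The longest is 13:30-14:30 at 60 minutes.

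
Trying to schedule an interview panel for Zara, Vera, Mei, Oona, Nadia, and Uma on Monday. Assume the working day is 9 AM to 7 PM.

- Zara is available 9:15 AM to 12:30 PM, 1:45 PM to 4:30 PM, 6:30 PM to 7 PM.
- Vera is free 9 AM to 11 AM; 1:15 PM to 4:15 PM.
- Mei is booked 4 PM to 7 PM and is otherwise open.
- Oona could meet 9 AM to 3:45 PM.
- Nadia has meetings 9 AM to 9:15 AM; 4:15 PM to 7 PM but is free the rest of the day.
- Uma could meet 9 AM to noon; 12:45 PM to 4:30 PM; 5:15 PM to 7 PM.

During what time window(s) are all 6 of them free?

09:15-11:00, 13:45-15:45

Zara free: 09:15-12:30, 13:45-16:30, 18:30-19:00.
Vera free: 09:00-11:00, 13:15-16:15.
Mei free: 09:00-16:00 (invert busy blocks within the working day).
Oona free: 09:00-15:45.
Nadia free: 09:15-16:15 (invert busy blocks within the working day).
Uma free: 09:00-12:00, 12:45-16:30, 17:15-19:00.
Zara ∩ Vera: 09:15-11:00, 13:45-16:15.
Zara ∩ Vera ∩ Mei: 09:15-11:00, 13:45-16:00.
Zara ∩ Vera ∩ Mei ∩ Oona: 09:15-11:00, 13:45-15:45.
Zara ∩ Vera ∩ Mei ∩ Oona ∩ Nadia: 09:15-11:00, 13:45-15:45.
Zara ∩ Vera ∩ Mei ∩ Oona ∩ Nadia ∩ Uma: 09:15-11:00, 13:45-15:45.
Those are the intersection windows.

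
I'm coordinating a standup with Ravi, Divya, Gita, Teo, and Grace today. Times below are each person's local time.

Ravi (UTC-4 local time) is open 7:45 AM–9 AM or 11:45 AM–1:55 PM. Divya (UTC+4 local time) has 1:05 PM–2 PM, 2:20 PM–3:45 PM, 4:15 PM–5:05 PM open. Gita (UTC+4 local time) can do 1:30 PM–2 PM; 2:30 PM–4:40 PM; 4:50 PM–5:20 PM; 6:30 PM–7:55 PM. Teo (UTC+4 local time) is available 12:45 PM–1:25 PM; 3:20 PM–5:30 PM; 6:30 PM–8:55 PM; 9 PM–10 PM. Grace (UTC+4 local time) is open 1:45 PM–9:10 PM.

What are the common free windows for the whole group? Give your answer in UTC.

12:15-12:40, 12:50-13:00

Ravi in UTC: 11:45-13:00, 15:45-17:55 (add 4h to convert from UTC-4).
Divya in UTC: 09:05-10:00, 10:20-11:45, 12:15-13:05 (subtract 4h to convert from UTC+4).
Gita in UTC: 09:30-10:00, 10:30-12:40, 12:50-13:20, 14:30-15:55 (subtract 4h to convert from UTC+4).
Teo in UTC: 08:45-09:25, 11:20-13:30, 14:30-16:55, 17:00-18:00 (subtract 4h to convert from UTC+4).
Grace in UTC: 09:45-17:10 (subtract 4h to convert from UTC+4).
Ravi ∩ Divya: 12:15-13:00.
Ravi ∩ Divya ∩ Gita: 12:15-12:40, 12:50-13:00.
Ravi ∩ Divya ∩ Gita ∩ Teo: 12:15-12:40, 12:50-13:00.
Ravi ∩ Divya ∩ Gita ∩ Teo ∩ Grace: 12:15-12:40, 12:50-13:00.
So the common availability across everyone is 12:15-12:40, 12:50-13:00.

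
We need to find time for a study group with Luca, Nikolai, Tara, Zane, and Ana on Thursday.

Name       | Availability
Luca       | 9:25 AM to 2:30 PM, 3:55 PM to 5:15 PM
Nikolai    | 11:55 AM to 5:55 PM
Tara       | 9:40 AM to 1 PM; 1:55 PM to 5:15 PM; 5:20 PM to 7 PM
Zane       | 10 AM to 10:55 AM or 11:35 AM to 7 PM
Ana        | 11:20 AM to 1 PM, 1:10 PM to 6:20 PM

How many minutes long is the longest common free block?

80

Luca ∩ Nikolai: 11:55-14:30, 15:55-17:15.
Luca ∩ Nikolai ∩ Tara: 11:55-13:00, 13:55-14:30, 15:55-17:15.
Luca ∩ Nikolai ∩ Tara ∩ Zane: 11:55-13:00, 13:55-14:30, 15:55-17:15.
Luca ∩ Nikolai ∩ Tara ∩ Zane ∩ Ana: 11:55-13:00, 13:55-14:30, 15:55-17:15.
The longest is 15:55-17:15 at 80 minutes.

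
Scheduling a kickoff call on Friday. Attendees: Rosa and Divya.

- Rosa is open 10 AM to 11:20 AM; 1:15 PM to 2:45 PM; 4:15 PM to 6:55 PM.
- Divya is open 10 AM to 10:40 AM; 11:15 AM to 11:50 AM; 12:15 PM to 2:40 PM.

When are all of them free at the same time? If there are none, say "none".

10:00-10:40, 11:15-11:20, 13:15-14:40

Rosa ∩ Divya: 10:00-10:40, 11:15-11:20, 13:15-14:40.
So the common availability across everyone is 10:00-10:40, 11:15-11:20, 13:15-14:40.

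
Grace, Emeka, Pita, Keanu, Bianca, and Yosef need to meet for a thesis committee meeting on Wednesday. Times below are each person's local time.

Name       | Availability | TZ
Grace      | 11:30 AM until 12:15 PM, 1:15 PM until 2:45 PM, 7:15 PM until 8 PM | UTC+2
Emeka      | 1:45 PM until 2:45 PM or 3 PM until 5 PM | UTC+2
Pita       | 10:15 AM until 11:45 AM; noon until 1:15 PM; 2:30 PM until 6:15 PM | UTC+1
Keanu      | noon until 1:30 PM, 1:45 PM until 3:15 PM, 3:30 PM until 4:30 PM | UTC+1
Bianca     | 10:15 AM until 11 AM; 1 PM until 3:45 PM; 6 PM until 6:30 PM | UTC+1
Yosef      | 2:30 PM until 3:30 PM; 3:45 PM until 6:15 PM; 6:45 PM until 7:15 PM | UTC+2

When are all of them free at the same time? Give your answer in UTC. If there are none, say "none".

none

Grace in UTC: 09:30-10:15, 11:15-12:45, 17:15-18:00 (subtract 2h to convert from UTC+2).
Emeka in UTC: 11:45-12:45, 13:00-15:00 (subtract 2h to convert from UTC+2).
Pita in UTC: 09:15-10:45, 11:00-12:15, 13:30-17:15 (subtract 1h to convert from UTC+1).
Keanu in UTC: 11:00-12:30, 12:45-14:15, 14:30-15:30 (subtract 1h to convert from UTC+1).
Bianca in UTC: 09:15-10:00, 12:00-14:45, 17:00-17:30 (subtract 1h to convert from UTC+1).
Yosef in UTC: 12:30-13:30, 13:45-16:15, 16:45-17:15 (subtract 2h to convert from UTC+2).
Grace ∩ Emeka: 11:45-12:45.
Grace ∩ Emeka ∩ Pita: 11:45-12:15.
Grace ∩ Emeka ∩ Pita ∩ Keanu: 11:45-12:15.
Grace ∩ Emeka ∩ Pita ∩ Keanu ∩ Bianca: 12:00-12:15.
Grace ∩ Emeka ∩ Pita ∩ Keanu ∩ Bianca ∩ Yosef: ∅.
There is no time when everyone is free.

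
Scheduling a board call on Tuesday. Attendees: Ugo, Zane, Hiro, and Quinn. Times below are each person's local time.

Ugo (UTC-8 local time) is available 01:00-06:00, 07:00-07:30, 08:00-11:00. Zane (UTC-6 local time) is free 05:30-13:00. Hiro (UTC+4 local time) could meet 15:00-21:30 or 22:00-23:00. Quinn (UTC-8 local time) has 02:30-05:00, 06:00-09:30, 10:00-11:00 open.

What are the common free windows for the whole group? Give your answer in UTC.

Ugo in UTC: 09:00-14:00, 15:00-15:30, 16:00-19:00 (add 8h to convert from UTC-8).
Zane in UTC: 11:30-19:00 (add 6h to convert from UTC-6).
Hiro in UTC: 11:00-17:30, 18:00-19:00 (subtract 4h to convert from UTC+4).
Quinn in UTC: 10:30-13:00, 14:00-17:30, 18:00-19:00 (add 8h to convert from UTC-8).
Ugo ∩ Zane: 11:30-14:00, 15:00-15:30, 16:00-19:00.
Ugo ∩ Zane ∩ Hiro: 11:30-14:00, 15:00-15:30, 16:00-17:30, 18:00-19:00.
Ugo ∩ Zane ∩ Hiro ∩ Quinn: 11:30-13:00, 15:00-15:30, 16:00-17:30, 18:00-19:00.

11:30-13:00, 15:00-15:30, 16:00-17:30, 18:00-19:00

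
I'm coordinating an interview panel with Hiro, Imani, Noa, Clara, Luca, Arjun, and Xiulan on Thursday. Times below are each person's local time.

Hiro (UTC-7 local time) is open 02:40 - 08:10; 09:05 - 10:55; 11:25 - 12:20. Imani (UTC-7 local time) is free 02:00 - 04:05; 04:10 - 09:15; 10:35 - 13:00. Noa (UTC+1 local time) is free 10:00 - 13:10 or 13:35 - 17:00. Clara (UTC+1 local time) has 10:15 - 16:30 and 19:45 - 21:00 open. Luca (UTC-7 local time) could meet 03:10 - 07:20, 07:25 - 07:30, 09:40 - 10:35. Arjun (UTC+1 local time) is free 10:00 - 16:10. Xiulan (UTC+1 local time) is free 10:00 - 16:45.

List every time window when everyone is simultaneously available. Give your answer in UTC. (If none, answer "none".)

10:10-11:05, 11:10-12:10, 12:35-14:20, 14:25-14:30

Hiro in UTC: 09:40-15:10, 16:05-17:55, 18:25-19:20 (add 7h to convert from UTC-7).
Imani in UTC: 09:00-11:05, 11:10-16:15, 17:35-20:00 (add 7h to convert from UTC-7).
Noa in UTC: 09:00-12:10, 12:35-16:00 (subtract 1h to convert from UTC+1).
Clara in UTC: 09:15-15:30, 18:45-20:00 (subtract 1h to convert from UTC+1).
Luca in UTC: 10:10-14:20, 14:25-14:30, 16:40-17:35 (add 7h to convert from UTC-7).
Arjun in UTC: 09:00-15:10 (subtract 1h to convert from UTC+1).
Xiulan in UTC: 09:00-15:45 (subtract 1h to convert from UTC+1).
Hiro ∩ Imani: 09:40-11:05, 11:10-15:10, 16:05-16:15, 17:35-17:55, 18:25-19:20.
Hiro ∩ Imani ∩ Noa: 09:40-11:05, 11:10-12:10, 12:35-15:10.
Hiro ∩ Imani ∩ Noa ∩ Clara: 09:40-11:05, 11:10-12:10, 12:35-15:10.
Hiro ∩ Imani ∩ Noa ∩ Clara ∩ Luca: 10:10-11:05, 11:10-12:10, 12:35-14:20, 14:25-14:30.
Hiro ∩ Imani ∩ Noa ∩ Clara ∩ Luca ∩ Arjun: 10:10-11:05, 11:10-12:10, 12:35-14:20, 14:25-14:30.
Hiro ∩ Imani ∩ Noa ∩ Clara ∩ Luca ∩ Arjun ∩ Xiulan: 10:10-11:05, 11:10-12:10, 12:35-14:20, 14:25-14:30.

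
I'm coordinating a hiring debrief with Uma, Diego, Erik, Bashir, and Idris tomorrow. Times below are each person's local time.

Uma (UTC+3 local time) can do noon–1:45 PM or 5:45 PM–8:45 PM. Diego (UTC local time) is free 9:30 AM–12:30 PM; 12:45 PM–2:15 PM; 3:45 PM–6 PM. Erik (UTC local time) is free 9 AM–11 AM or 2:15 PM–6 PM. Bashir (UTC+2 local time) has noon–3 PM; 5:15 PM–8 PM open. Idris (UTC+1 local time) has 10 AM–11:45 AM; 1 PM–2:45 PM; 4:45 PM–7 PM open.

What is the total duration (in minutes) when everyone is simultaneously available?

165

Uma in UTC: 09:00-10:45, 14:45-17:45 (subtract 3h to convert from UTC+3).
Diego in UTC: 09:30-12:30, 12:45-14:15, 15:45-18:00.
Erik in UTC: 09:00-11:00, 14:15-18:00.
Bashir in UTC: 10:00-13:00, 15:15-18:00 (subtract 2h to convert from UTC+2).
Idris in UTC: 09:00-10:45, 12:00-13:45, 15:45-18:00 (subtract 1h to convert from UTC+1).
Uma ∩ Diego: 09:30-10:45, 15:45-17:45.
Uma ∩ Diego ∩ Erik: 09:30-10:45, 15:45-17:45.
Uma ∩ Diego ∩ Erik ∩ Bashir: 10:00-10:45, 15:45-17:45.
Uma ∩ Diego ∩ Erik ∩ Bashir ∩ Idris: 10:00-10:45, 15:45-17:45.
Those are the intersection windows.
Summing the common windows: 45 + 120 = 165 minutes.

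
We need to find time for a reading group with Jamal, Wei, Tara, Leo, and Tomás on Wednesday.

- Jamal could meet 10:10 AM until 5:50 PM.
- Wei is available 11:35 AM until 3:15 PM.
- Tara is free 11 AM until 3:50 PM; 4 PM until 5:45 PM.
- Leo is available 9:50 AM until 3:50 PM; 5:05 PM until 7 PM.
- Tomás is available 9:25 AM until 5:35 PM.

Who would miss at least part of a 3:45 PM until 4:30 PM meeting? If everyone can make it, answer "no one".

Leo, Tara, Wei

Jamal: free for 15:45-16:30. Wei: not fully free for 15:45-16:30. Tara: not fully free for 15:45-16:30. Leo: not fully free for 15:45-16:30. Tomás: free for 15:45-16:30.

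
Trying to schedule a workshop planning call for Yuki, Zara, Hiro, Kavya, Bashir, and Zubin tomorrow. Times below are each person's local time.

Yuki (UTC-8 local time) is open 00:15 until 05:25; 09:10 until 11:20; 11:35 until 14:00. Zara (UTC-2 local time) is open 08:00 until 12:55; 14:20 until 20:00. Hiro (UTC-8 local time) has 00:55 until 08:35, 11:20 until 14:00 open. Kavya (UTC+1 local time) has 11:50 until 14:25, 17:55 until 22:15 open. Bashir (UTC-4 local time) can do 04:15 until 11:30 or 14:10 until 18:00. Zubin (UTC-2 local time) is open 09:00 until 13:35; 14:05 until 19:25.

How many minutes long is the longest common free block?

145

Yuki in UTC: 08:15-13:25, 17:10-19:20, 19:35-22:00 (add 8h to convert from UTC-8).
Zara in UTC: 10:00-14:55, 16:20-22:00 (add 2h to convert from UTC-2).
Hiro in UTC: 08:55-16:35, 19:20-22:00 (add 8h to convert from UTC-8).
Kavya in UTC: 10:50-13:25, 16:55-21:15 (subtract 1h to convert from UTC+1).
Bashir in UTC: 08:15-15:30, 18:10-22:00 (add 4h to convert from UTC-4).
Zubin in UTC: 11:00-15:35, 16:05-21:25 (add 2h to convert from UTC-2).
Yuki ∩ Zara: 10:00-13:25, 17:10-19:20, 19:35-22:00.
Yuki ∩ Zara ∩ Hiro: 10:00-13:25, 19:35-22:00.
Yuki ∩ Zara ∩ Hiro ∩ Kavya: 10:50-13:25, 19:35-21:15.
Yuki ∩ Zara ∩ Hiro ∩ Kavya ∩ Bashir: 10:50-13:25, 19:35-21:15.
Yuki ∩ Zara ∩ Hiro ∩ Kavya ∩ Bashir ∩ Zubin: 11:00-13:25, 19:35-21:15.
The longest is 11:00-13:25 at 145 minutes.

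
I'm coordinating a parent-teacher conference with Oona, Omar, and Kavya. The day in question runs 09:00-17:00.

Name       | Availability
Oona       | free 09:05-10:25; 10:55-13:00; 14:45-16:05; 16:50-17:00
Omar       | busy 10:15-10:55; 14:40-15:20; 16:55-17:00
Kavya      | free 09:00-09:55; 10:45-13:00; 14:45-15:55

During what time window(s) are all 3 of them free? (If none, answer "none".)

09:05-09:55, 10:55-13:00, 15:20-15:55

Oona free: 09:05-10:25, 10:55-13:00, 14:45-16:05, 16:50-17:00.
Omar free: 09:00-10:15, 10:55-14:40, 15:20-16:55 (invert busy blocks within the working day).
Kavya free: 09:00-09:55, 10:45-13:00, 14:45-15:55.
Oona ∩ Omar: 09:05-10:15, 10:55-13:00, 15:20-16:05, 16:50-16:55.
Oona ∩ Omar ∩ Kavya: 09:05-09:55, 10:55-13:00, 15:20-15:55.
So the common availability across everyone is 09:05-09:55, 10:55-13:00, 15:20-15:55.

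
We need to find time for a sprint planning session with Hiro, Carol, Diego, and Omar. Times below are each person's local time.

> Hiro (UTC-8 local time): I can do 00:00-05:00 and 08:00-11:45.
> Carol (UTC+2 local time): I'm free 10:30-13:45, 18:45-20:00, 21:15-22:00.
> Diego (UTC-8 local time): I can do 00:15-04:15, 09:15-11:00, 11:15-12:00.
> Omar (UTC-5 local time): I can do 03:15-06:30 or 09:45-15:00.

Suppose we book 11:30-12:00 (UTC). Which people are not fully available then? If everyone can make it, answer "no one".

Hiro in UTC: 08:00-13:00, 16:00-19:45 (add 8h to convert from UTC-8).
Carol in UTC: 08:30-11:45, 16:45-18:00, 19:15-20:00 (subtract 2h to convert from UTC+2).
Diego in UTC: 08:15-12:15, 17:15-19:00, 19:15-20:00 (add 8h to convert from UTC-8).
Omar in UTC: 08:15-11:30, 14:45-20:00 (add 5h to convert from UTC-5).
Hiro: free for 11:30-12:00. Carol: not fully free for 11:30-12:00. Diego: free for 11:30-12:00. Omar: not fully free for 11:30-12:00.

Carol, Omar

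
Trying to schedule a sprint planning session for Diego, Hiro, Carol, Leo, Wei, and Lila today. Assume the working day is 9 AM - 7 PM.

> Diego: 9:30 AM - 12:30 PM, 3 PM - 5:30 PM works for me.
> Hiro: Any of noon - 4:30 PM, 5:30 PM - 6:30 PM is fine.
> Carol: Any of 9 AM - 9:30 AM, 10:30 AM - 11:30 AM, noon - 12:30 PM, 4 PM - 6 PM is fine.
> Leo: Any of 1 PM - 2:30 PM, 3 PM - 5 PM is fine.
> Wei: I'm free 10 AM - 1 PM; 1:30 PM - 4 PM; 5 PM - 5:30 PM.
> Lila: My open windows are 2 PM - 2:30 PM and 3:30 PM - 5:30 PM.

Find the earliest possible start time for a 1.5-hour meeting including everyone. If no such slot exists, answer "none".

none

Diego ∩ Hiro: 12:00-12:30, 15:00-16:30.
Diego ∩ Hiro ∩ Carol: 12:00-12:30, 16:00-16:30.
Diego ∩ Hiro ∩ Carol ∩ Leo: 16:00-16:30.
Diego ∩ Hiro ∩ Carol ∩ Leo ∩ Wei: ∅.
Diego ∩ Hiro ∩ Carol ∩ Leo ∩ Wei ∩ Lila: ∅.
There is no time when everyone is free.
No common window is at least 90 minutes long.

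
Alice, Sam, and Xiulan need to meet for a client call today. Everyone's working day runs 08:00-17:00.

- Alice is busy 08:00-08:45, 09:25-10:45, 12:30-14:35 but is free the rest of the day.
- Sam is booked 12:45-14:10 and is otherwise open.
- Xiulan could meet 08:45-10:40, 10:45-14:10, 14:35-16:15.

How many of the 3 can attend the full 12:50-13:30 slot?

1

Alice free: 08:45-09:25, 10:45-12:30, 14:35-17:00 (invert busy blocks within the working day).
Sam free: 08:00-12:45, 14:10-17:00 (invert busy blocks within the working day).
Xiulan free: 08:45-10:40, 10:45-14:10, 14:35-16:15.
Xiulan can make the full 12:50-13:30 slot — that's 1.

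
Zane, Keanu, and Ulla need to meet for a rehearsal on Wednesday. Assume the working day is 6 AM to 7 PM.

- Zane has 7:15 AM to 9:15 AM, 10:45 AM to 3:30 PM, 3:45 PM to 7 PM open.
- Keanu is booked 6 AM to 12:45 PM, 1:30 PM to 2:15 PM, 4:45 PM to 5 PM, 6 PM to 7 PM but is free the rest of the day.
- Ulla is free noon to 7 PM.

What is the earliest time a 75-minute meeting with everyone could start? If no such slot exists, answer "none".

14:15

Zane free: 07:15-09:15, 10:45-15:30, 15:45-19:00.
Keanu free: 12:45-13:30, 14:15-16:45, 17:00-18:00 (invert busy blocks within the working day).
Ulla free: 12:00-19:00.
Zane ∩ Keanu: 12:45-13:30, 14:15-15:30, 15:45-16:45, 17:00-18:00.
Zane ∩ Keanu ∩ Ulla: 12:45-13:30, 14:15-15:30, 15:45-16:45, 17:00-18:00.
The first common window of at least 75 minutes is 14:15-15:30, so the earliest start is 14:15.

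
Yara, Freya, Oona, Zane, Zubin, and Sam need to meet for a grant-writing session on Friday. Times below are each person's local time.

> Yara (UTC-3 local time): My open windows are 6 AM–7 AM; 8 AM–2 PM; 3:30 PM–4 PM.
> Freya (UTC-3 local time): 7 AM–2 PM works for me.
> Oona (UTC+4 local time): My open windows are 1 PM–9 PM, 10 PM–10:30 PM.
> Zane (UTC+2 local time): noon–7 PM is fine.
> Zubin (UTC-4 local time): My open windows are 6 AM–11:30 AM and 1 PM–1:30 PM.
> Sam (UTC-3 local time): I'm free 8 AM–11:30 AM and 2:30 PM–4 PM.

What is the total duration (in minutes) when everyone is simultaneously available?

Yara in UTC: 09:00-10:00, 11:00-17:00, 18:30-19:00 (add 3h to convert from UTC-3).
Freya in UTC: 10:00-17:00 (add 3h to convert from UTC-3).
Oona in UTC: 09:00-17:00, 18:00-18:30 (subtract 4h to convert from UTC+4).
Zane in UTC: 10:00-17:00 (subtract 2h to convert from UTC+2).
Zubin in UTC: 10:00-15:30, 17:00-17:30 (add 4h to convert from UTC-4).
Sam in UTC: 11:00-14:30, 17:30-19:00 (add 3h to convert from UTC-3).
Yara ∩ Freya: 11:00-17:00.
Yara ∩ Freya ∩ Oona: 11:00-17:00.
Yara ∩ Freya ∩ Oona ∩ Zane: 11:00-17:00.
Yara ∩ Freya ∩ Oona ∩ Zane ∩ Zubin: 11:00-15:30.
Yara ∩ Freya ∩ Oona ∩ Zane ∩ Zubin ∩ Sam: 11:00-14:30.
That's a single block of 210 minutes.

210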